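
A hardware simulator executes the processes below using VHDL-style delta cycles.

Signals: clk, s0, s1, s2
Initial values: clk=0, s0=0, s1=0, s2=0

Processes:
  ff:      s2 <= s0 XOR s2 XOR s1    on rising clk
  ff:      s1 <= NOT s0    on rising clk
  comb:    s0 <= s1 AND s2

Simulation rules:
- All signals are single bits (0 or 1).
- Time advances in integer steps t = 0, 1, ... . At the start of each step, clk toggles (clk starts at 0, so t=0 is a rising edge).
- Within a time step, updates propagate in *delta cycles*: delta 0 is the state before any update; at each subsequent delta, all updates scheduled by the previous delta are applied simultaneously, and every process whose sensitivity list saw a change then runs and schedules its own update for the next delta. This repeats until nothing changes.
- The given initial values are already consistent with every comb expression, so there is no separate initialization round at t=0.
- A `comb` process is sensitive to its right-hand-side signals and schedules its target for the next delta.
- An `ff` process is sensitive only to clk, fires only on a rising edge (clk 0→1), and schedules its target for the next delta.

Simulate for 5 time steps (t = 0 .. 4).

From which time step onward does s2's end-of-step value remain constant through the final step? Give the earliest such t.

t=0 Δ0: s2=0 s1=0 clk=0 s0=0
  Δ1: clk:0→1
  Δ2: s1:0→1
  (2Δ to stable)
t=1 Δ0: s2=0 s1=1 clk=1 s0=0
  Δ1: clk:1→0
  (1Δ to stable)
t=2 Δ0: s2=0 s1=1 clk=0 s0=0
  Δ1: clk:0→1
  Δ2: s2:0→1
  Δ3: s0:0→1
  (3Δ to stable)
t=3 Δ0: s2=1 s1=1 clk=1 s0=1
  Δ1: clk:1→0
  (1Δ to stable)
t=4 Δ0: s2=1 s1=1 clk=0 s0=1
  Δ1: clk:0→1
  Δ2: s1:1→0
  Δ3: s0:1→0
  (3Δ to stable)

2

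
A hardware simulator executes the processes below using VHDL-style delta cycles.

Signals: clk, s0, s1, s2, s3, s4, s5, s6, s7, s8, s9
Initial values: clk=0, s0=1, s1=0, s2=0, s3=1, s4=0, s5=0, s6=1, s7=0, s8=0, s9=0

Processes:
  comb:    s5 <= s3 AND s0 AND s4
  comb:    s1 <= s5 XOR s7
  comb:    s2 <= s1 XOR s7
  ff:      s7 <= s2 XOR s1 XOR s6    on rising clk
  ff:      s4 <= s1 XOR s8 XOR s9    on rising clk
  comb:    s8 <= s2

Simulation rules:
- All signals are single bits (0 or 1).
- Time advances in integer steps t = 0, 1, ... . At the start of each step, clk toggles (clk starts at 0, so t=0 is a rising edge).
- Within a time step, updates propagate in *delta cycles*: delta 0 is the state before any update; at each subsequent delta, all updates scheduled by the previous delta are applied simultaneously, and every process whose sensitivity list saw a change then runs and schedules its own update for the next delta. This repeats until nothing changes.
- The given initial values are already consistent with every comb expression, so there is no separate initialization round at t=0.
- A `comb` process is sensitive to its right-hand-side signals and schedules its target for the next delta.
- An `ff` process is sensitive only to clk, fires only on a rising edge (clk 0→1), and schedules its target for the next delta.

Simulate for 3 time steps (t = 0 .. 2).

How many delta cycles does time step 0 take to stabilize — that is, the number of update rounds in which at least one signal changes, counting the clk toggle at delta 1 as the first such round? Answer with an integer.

5

[bits: s6,clk,s3,s5,s8,s9,s2,s1,s4,s7,s0]
t=0: Δ0=10100000001 Δ1=11100000001 Δ2=11100000011 Δ3=11100011011 Δ4=11101001011 Δ5=11100001011 | 5Δ
t=1: Δ0=11100001011 Δ1=10100001011 | 1Δ
t=2: Δ0=10100001011 Δ1=11100001011 Δ2=11100001101 Δ3=11110010101 Δ4=11111001101 Δ5=11110011101 Δ6=11111011101 | 6Δ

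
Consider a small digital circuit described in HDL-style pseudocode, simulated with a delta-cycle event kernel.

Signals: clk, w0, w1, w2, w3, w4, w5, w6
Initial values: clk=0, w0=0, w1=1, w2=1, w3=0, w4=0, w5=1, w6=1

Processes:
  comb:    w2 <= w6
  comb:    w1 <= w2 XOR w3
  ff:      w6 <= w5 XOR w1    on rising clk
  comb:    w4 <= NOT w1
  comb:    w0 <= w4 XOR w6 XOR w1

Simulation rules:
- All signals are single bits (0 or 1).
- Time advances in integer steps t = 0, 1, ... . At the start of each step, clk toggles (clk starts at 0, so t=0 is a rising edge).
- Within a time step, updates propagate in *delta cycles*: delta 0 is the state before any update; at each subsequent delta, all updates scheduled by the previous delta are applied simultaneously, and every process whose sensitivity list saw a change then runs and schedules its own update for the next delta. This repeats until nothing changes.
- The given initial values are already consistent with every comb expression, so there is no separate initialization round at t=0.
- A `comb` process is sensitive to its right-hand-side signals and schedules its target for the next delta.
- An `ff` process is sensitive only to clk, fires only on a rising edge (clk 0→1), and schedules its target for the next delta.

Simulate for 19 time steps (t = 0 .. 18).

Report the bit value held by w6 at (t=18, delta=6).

1

t=0 Δ0: w0=0 w2=1 w4=0 w6=1 w5=1 w1=1 w3=0 clk=0
  Δ1: clk:0→1
  Δ2: w6:1→0
  Δ3: w0:0→1, w2:1→0
  Δ4: w1:1→0
  Δ5: w0:1→0, w4:0→1
  Δ6: w0:0→1
  (6Δ to stable)
t=1 Δ0: w0=1 w2=0 w4=1 w6=0 w5=1 w1=0 w3=0 clk=1
  Δ1: clk:1→0
  (1Δ to stable)
t=2 Δ0: w0=1 w2=0 w4=1 w6=0 w5=1 w1=0 w3=0 clk=0
  Δ1: clk:0→1
  Δ2: w6:0→1
  Δ3: w0:1→0, w2:0→1
  Δ4: w1:0→1
  Δ5: w0:0→1, w4:1→0
  Δ6: w0:1→0
  (6Δ to stable)
t=3 Δ0: w0=0 w2=1 w4=0 w6=1 w5=1 w1=1 w3=0 clk=1
  Δ1: clk:1→0
  (1Δ to stable)
t=4 Δ0: w0=0 w2=1 w4=0 w6=1 w5=1 w1=1 w3=0 clk=0
  Δ1: clk:0→1
  Δ2: w6:1→0
  Δ3: w0:0→1, w2:1→0
  Δ4: w1:1→0
  Δ5: w0:1→0, w4:0→1
  Δ6: w0:0→1
  (6Δ to stable)
t=5 Δ0: w0=1 w2=0 w4=1 w6=0 w5=1 w1=0 w3=0 clk=1
  Δ1: clk:1→0
  (1Δ to stable)
t=6 Δ0: w0=1 w2=0 w4=1 w6=0 w5=1 w1=0 w3=0 clk=0
  Δ1: clk:0→1
  Δ2: w6:0→1
  Δ3: w0:1→0, w2:0→1
  Δ4: w1:0→1
  Δ5: w0:0→1, w4:1→0
  Δ6: w0:1→0
  (6Δ to stable)
t=7 Δ0: w0=0 w2=1 w4=0 w6=1 w5=1 w1=1 w3=0 clk=1
  Δ1: clk:1→0
  (1Δ to stable)
t=8 Δ0: w0=0 w2=1 w4=0 w6=1 w5=1 w1=1 w3=0 clk=0
  Δ1: clk:0→1
  Δ2: w6:1→0
  Δ3: w0:0→1, w2:1→0
  Δ4: w1:1→0
  Δ5: w0:1→0, w4:0→1
  Δ6: w0:0→1
  (6Δ to stable)
t=9 Δ0: w0=1 w2=0 w4=1 w6=0 w5=1 w1=0 w3=0 clk=1
  Δ1: clk:1→0
  (1Δ to stable)
t=10 Δ0: w0=1 w2=0 w4=1 w6=0 w5=1 w1=0 w3=0 clk=0
  Δ1: clk:0→1
  Δ2: w6:0→1
  Δ3: w0:1→0, w2:0→1
  Δ4: w1:0→1
  Δ5: w0:0→1, w4:1→0
  Δ6: w0:1→0
  (6Δ to stable)
t=11 Δ0: w0=0 w2=1 w4=0 w6=1 w5=1 w1=1 w3=0 clk=1
  Δ1: clk:1→0
  (1Δ to stable)
t=12 Δ0: w0=0 w2=1 w4=0 w6=1 w5=1 w1=1 w3=0 clk=0
  Δ1: clk:0→1
  Δ2: w6:1→0
  Δ3: w0:0→1, w2:1→0
  Δ4: w1:1→0
  Δ5: w0:1→0, w4:0→1
  Δ6: w0:0→1
  (6Δ to stable)
t=13 Δ0: w0=1 w2=0 w4=1 w6=0 w5=1 w1=0 w3=0 clk=1
  Δ1: clk:1→0
  (1Δ to stable)
t=14 Δ0: w0=1 w2=0 w4=1 w6=0 w5=1 w1=0 w3=0 clk=0
  Δ1: clk:0→1
  Δ2: w6:0→1
  Δ3: w0:1→0, w2:0→1
  Δ4: w1:0→1
  Δ5: w0:0→1, w4:1→0
  Δ6: w0:1→0
  (6Δ to stable)
t=15 Δ0: w0=0 w2=1 w4=0 w6=1 w5=1 w1=1 w3=0 clk=1
  Δ1: clk:1→0
  (1Δ to stable)
t=16 Δ0: w0=0 w2=1 w4=0 w6=1 w5=1 w1=1 w3=0 clk=0
  Δ1: clk:0→1
  Δ2: w6:1→0
  Δ3: w0:0→1, w2:1→0
  Δ4: w1:1→0
  Δ5: w0:1→0, w4:0→1
  Δ6: w0:0→1
  (6Δ to stable)
t=17 Δ0: w0=1 w2=0 w4=1 w6=0 w5=1 w1=0 w3=0 clk=1
  Δ1: clk:1→0
  (1Δ to stable)
t=18 Δ0: w0=1 w2=0 w4=1 w6=0 w5=1 w1=0 w3=0 clk=0
  Δ1: clk:0→1
  Δ2: w6:0→1
  Δ3: w0:1→0, w2:0→1
  Δ4: w1:0→1
  Δ5: w0:0→1, w4:1→0
  Δ6: w0:1→0
  (6Δ to stable)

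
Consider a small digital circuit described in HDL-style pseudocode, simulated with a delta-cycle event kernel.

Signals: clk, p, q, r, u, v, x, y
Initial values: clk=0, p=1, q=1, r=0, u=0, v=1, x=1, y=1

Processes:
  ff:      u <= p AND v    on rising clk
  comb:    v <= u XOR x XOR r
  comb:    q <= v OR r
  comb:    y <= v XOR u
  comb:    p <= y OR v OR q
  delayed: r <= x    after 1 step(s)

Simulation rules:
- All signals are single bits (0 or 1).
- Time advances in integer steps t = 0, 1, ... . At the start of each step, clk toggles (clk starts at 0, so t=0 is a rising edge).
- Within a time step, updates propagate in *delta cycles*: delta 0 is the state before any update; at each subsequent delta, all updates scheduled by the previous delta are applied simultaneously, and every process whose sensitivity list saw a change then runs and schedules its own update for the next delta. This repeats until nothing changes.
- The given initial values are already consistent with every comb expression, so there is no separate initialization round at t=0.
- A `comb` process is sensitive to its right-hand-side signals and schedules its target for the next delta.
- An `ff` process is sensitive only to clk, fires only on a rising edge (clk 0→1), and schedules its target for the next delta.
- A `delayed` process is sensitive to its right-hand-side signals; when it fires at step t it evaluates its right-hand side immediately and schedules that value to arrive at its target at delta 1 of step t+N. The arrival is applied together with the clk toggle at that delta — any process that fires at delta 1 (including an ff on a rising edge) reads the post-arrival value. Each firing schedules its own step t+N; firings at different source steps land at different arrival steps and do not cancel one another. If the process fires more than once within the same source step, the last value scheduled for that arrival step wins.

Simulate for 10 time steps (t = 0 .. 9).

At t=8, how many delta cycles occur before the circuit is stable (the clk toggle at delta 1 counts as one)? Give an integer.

t0.Δ0 v=1 r=0 y=1 u=0 q=1 clk=0 x=1 p=1
t0.Δ1 v=1 r=0 y=1 u=0 q=1 clk=1 x=1 p=1
t0.Δ2 v=1 r=0 y=1 u=1 q=1 clk=1 x=1 p=1
t0.Δ3 v=0 r=0 y=0 u=1 q=1 clk=1 x=1 p=1
t0.Δ4 v=0 r=0 y=1 u=1 q=0 clk=1 x=1 p=1
t1.Δ0 v=0 r=0 y=1 u=1 q=0 clk=1 x=1 p=1
t1.Δ1 v=0 r=0 y=1 u=1 q=0 clk=0 x=1 p=1
t2.Δ0 v=0 r=0 y=1 u=1 q=0 clk=0 x=1 p=1
t2.Δ1 v=0 r=0 y=1 u=1 q=0 clk=1 x=1 p=1
t2.Δ2 v=0 r=0 y=1 u=0 q=0 clk=1 x=1 p=1
t2.Δ3 v=1 r=0 y=0 u=0 q=0 clk=1 x=1 p=1
t2.Δ4 v=1 r=0 y=1 u=0 q=1 clk=1 x=1 p=1
t3.Δ0 v=1 r=0 y=1 u=0 q=1 clk=1 x=1 p=1
t3.Δ1 v=1 r=0 y=1 u=0 q=1 clk=0 x=1 p=1
t4.Δ0 v=1 r=0 y=1 u=0 q=1 clk=0 x=1 p=1
t4.Δ1 v=1 r=0 y=1 u=0 q=1 clk=1 x=1 p=1
t4.Δ2 v=1 r=0 y=1 u=1 q=1 clk=1 x=1 p=1
t4.Δ3 v=0 r=0 y=0 u=1 q=1 clk=1 x=1 p=1
t4.Δ4 v=0 r=0 y=1 u=1 q=0 clk=1 x=1 p=1
t5.Δ0 v=0 r=0 y=1 u=1 q=0 clk=1 x=1 p=1
t5.Δ1 v=0 r=0 y=1 u=1 q=0 clk=0 x=1 p=1
t6.Δ0 v=0 r=0 y=1 u=1 q=0 clk=0 x=1 p=1
t6.Δ1 v=0 r=0 y=1 u=1 q=0 clk=1 x=1 p=1
t6.Δ2 v=0 r=0 y=1 u=0 q=0 clk=1 x=1 p=1
t6.Δ3 v=1 r=0 y=0 u=0 q=0 clk=1 x=1 p=1
t6.Δ4 v=1 r=0 y=1 u=0 q=1 clk=1 x=1 p=1
t7.Δ0 v=1 r=0 y=1 u=0 q=1 clk=1 x=1 p=1
t7.Δ1 v=1 r=0 y=1 u=0 q=1 clk=0 x=1 p=1
t8.Δ0 v=1 r=0 y=1 u=0 q=1 clk=0 x=1 p=1
t8.Δ1 v=1 r=0 y=1 u=0 q=1 clk=1 x=1 p=1
t8.Δ2 v=1 r=0 y=1 u=1 q=1 clk=1 x=1 p=1
t8.Δ3 v=0 r=0 y=0 u=1 q=1 clk=1 x=1 p=1
t8.Δ4 v=0 r=0 y=1 u=1 q=0 clk=1 x=1 p=1
t9.Δ0 v=0 r=0 y=1 u=1 q=0 clk=1 x=1 p=1
t9.Δ1 v=0 r=0 y=1 u=1 q=0 clk=0 x=1 p=1

4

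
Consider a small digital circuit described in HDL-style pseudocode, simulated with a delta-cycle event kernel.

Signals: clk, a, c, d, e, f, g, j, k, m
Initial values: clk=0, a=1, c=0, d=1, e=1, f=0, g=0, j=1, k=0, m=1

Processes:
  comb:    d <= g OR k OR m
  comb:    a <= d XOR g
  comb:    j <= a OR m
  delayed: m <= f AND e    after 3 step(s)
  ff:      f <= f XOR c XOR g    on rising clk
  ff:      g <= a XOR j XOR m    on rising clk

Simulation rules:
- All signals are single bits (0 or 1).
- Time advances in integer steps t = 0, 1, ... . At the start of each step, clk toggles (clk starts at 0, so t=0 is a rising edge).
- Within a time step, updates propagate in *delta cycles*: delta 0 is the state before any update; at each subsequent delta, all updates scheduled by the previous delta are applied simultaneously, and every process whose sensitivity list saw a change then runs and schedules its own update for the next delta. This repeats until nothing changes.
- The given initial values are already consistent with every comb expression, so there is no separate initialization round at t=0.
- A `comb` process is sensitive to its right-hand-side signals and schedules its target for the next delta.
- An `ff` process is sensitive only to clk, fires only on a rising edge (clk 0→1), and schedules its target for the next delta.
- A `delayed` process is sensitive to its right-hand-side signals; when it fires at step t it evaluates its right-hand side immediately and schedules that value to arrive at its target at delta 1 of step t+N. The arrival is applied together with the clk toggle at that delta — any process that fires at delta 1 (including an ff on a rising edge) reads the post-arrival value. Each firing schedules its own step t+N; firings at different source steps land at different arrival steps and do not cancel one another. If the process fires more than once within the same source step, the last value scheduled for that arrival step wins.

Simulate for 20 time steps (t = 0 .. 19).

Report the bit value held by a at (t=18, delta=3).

0

t=0 Δ0: m=1 d=1 e=1 j=1 k=0 a=1 g=0 f=0 c=0 clk=0
  Δ1: clk:0→1
  Δ2: g:0→1
  Δ3: a:1→0
  (3Δ to stable)
t=1 Δ0: m=1 d=1 e=1 j=1 k=0 a=0 g=1 f=0 c=0 clk=1
  Δ1: clk:1→0
  (1Δ to stable)
t=2 Δ0: m=1 d=1 e=1 j=1 k=0 a=0 g=1 f=0 c=0 clk=0
  Δ1: clk:0→1
  Δ2: g:1→0, f:0→1
  Δ3: a:0→1
  (3Δ to stable)
t=3 Δ0: m=1 d=1 e=1 j=1 k=0 a=1 g=0 f=1 c=0 clk=1
  Δ1: clk:1→0
  (1Δ to stable)
t=4 Δ0: m=1 d=1 e=1 j=1 k=0 a=1 g=0 f=1 c=0 clk=0
  Δ1: clk:0→1
  Δ2: g:0→1
  Δ3: a:1→0
  (3Δ to stable)
t=5 Δ0: m=1 d=1 e=1 j=1 k=0 a=0 g=1 f=1 c=0 clk=1
  Δ1: clk:1→0
  (1Δ to stable)
t=6 Δ0: m=1 d=1 e=1 j=1 k=0 a=0 g=1 f=1 c=0 clk=0
  Δ1: clk:0→1
  Δ2: g:1→0, f:1→0
  Δ3: a:0→1
  (3Δ to stable)
t=7 Δ0: m=1 d=1 e=1 j=1 k=0 a=1 g=0 f=0 c=0 clk=1
  Δ1: clk:1→0
  (1Δ to stable)
t=8 Δ0: m=1 d=1 e=1 j=1 k=0 a=1 g=0 f=0 c=0 clk=0
  Δ1: clk:0→1
  Δ2: g:0→1
  Δ3: a:1→0
  (3Δ to stable)
t=9 Δ0: m=1 d=1 e=1 j=1 k=0 a=0 g=1 f=0 c=0 clk=1
  Δ1: m:1→0, clk:1→0
  Δ2: j:1→0
  (2Δ to stable)
t=10 Δ0: m=0 d=1 e=1 j=0 k=0 a=0 g=1 f=0 c=0 clk=0
  Δ1: clk:0→1
  Δ2: g:1→0, f:0→1
  Δ3: d:1→0, a:0→1
  Δ4: j:0→1, a:1→0
  Δ5: j:1→0
  (5Δ to stable)
t=11 Δ0: m=0 d=0 e=1 j=0 k=0 a=0 g=0 f=1 c=0 clk=1
  Δ1: clk:1→0
  (1Δ to stable)
t=12 Δ0: m=0 d=0 e=1 j=0 k=0 a=0 g=0 f=1 c=0 clk=0
  Δ1: clk:0→1
  (1Δ to stable)
t=13 Δ0: m=0 d=0 e=1 j=0 k=0 a=0 g=0 f=1 c=0 clk=1
  Δ1: m:0→1, clk:1→0
  Δ2: d:0→1, j:0→1
  Δ3: a:0→1
  (3Δ to stable)
t=14 Δ0: m=1 d=1 e=1 j=1 k=0 a=1 g=0 f=1 c=0 clk=0
  Δ1: clk:0→1
  Δ2: g:0→1
  Δ3: a:1→0
  (3Δ to stable)
t=15 Δ0: m=1 d=1 e=1 j=1 k=0 a=0 g=1 f=1 c=0 clk=1
  Δ1: clk:1→0
  (1Δ to stable)
t=16 Δ0: m=1 d=1 e=1 j=1 k=0 a=0 g=1 f=1 c=0 clk=0
  Δ1: clk:0→1
  Δ2: g:1→0, f:1→0
  Δ3: a:0→1
  (3Δ to stable)
t=17 Δ0: m=1 d=1 e=1 j=1 k=0 a=1 g=0 f=0 c=0 clk=1
  Δ1: clk:1→0
  (1Δ to stable)
t=18 Δ0: m=1 d=1 e=1 j=1 k=0 a=1 g=0 f=0 c=0 clk=0
  Δ1: clk:0→1
  Δ2: g:0→1
  Δ3: a:1→0
  (3Δ to stable)
t=19 Δ0: m=1 d=1 e=1 j=1 k=0 a=0 g=1 f=0 c=0 clk=1
  Δ1: m:1→0, clk:1→0
  Δ2: j:1→0
  (2Δ to stable)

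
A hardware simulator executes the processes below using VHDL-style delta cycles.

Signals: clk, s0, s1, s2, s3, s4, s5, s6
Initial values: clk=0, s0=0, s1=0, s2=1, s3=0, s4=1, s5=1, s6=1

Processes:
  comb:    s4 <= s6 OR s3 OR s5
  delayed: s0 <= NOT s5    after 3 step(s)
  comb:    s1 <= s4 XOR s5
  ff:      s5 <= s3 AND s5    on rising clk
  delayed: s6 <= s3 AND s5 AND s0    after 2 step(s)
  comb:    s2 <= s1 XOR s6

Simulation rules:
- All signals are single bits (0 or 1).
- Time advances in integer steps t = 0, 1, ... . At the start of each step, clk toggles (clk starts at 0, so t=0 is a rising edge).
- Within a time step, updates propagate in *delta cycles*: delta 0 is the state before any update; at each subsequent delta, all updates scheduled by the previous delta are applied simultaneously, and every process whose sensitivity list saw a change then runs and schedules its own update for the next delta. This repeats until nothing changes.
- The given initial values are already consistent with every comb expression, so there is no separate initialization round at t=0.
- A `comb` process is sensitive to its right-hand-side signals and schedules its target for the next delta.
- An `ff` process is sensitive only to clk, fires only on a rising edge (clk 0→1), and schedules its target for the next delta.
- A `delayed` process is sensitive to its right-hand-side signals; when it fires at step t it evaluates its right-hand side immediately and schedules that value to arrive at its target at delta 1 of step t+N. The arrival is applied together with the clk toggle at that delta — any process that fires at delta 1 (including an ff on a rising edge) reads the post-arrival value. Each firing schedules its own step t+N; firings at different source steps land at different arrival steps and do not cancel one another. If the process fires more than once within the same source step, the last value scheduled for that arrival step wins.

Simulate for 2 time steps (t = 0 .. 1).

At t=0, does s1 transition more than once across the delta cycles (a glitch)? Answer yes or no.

[bits: s3,s0,s4,clk,s6,s1,s2,s5]
t=0: Δ0=00101011 Δ1=00111011 Δ2=00111010 Δ3=00111110 Δ4=00111100 | 4Δ
t=1: Δ0=00111100 Δ1=00101100 | 1Δ

no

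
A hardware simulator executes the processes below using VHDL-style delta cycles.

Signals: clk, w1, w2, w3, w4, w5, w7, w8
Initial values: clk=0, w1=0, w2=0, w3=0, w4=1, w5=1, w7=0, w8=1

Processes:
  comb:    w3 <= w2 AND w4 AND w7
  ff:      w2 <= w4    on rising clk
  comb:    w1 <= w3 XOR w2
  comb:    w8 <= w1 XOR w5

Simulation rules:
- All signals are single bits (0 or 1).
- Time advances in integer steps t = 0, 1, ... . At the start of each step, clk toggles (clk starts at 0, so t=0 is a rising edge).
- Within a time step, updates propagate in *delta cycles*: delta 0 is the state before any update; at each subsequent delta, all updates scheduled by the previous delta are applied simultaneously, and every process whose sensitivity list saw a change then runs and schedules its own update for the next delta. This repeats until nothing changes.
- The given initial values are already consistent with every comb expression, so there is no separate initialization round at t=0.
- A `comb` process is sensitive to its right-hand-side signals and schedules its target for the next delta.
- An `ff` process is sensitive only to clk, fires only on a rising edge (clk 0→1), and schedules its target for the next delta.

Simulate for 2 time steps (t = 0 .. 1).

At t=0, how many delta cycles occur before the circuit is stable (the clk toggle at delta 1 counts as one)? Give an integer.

4

[bits: w4,w7,w5,clk,w8,w3,w2,w1]
t=0: Δ0=10101000 Δ1=10111000 Δ2=10111010 Δ3=10111011 Δ4=10110011 | 4Δ
t=1: Δ0=10110011 Δ1=10100011 | 1Δ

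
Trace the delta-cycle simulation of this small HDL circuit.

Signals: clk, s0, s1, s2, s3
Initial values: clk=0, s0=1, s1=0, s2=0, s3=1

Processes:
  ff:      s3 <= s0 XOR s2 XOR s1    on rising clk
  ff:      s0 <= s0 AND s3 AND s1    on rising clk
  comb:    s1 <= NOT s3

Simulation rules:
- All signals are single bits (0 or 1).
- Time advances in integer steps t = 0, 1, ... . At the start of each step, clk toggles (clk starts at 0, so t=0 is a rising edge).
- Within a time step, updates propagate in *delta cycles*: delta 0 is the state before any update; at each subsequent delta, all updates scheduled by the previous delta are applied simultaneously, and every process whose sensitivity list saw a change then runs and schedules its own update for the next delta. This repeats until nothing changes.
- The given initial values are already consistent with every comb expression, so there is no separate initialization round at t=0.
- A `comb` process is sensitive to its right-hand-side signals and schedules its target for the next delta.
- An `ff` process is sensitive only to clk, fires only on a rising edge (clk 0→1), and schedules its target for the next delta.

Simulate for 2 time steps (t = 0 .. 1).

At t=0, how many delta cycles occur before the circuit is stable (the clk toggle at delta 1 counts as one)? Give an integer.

2

t=0 Δ0: s2=0 s0=1 s3=1 s1=0 clk=0
  Δ1: clk:0→1
  Δ2: s0:1→0
  (2Δ to stable)
t=1 Δ0: s2=0 s0=0 s3=1 s1=0 clk=1
  Δ1: clk:1→0
  (1Δ to stable)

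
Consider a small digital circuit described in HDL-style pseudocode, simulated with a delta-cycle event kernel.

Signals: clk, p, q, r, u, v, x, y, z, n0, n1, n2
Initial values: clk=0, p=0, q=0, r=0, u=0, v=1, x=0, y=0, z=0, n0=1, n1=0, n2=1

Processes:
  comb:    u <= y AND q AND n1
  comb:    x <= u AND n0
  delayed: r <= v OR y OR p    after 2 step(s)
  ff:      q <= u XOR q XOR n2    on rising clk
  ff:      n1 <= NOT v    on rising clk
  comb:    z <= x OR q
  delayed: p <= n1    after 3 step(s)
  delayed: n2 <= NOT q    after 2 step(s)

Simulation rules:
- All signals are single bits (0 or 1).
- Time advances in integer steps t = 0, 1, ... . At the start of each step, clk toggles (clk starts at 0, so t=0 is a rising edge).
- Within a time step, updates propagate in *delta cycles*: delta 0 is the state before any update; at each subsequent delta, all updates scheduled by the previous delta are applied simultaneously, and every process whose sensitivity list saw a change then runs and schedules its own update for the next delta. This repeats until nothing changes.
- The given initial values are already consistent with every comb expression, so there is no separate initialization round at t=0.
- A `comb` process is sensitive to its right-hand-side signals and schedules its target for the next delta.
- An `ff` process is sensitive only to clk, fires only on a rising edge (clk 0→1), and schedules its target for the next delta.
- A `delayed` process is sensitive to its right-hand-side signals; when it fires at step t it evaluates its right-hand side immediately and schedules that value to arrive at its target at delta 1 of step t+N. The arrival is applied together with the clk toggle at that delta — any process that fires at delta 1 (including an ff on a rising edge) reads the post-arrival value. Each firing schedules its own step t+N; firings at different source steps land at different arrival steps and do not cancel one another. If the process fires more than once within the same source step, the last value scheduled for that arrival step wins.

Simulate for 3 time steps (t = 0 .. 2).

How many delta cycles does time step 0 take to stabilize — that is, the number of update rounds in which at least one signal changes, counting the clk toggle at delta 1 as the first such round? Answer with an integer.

3

[bits: n0,x,v,z,q,n1,n2,r,clk,p,u,y]
t=0: Δ0=101000100000 Δ1=101000101000 Δ2=101010101000 Δ3=101110101000 | 3Δ
t=1: Δ0=101110101000 Δ1=101110100000 | 1Δ
t=2: Δ0=101110100000 Δ1=101110001000 | 1Δ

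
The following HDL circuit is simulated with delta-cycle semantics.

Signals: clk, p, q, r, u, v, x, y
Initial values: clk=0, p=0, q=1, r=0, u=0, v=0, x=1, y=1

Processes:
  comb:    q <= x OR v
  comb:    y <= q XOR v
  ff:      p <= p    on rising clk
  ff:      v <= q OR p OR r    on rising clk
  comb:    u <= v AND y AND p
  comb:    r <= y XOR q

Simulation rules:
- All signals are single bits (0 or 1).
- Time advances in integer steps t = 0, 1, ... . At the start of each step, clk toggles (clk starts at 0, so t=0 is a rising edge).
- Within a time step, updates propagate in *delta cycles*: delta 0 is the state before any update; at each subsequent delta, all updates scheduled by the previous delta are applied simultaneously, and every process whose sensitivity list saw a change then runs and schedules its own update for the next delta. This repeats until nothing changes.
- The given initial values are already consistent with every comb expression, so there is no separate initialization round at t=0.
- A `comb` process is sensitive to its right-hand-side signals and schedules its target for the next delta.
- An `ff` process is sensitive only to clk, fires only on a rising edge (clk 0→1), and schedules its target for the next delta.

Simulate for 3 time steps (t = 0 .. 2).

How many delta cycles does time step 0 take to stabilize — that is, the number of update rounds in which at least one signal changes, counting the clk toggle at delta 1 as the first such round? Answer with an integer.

4

t=0 Δ0: y=1 x=1 v=0 clk=0 p=0 u=0 q=1 r=0
  Δ1: clk:0→1
  Δ2: v:0→1
  Δ3: y:1→0
  Δ4: r:0→1
  (4Δ to stable)
t=1 Δ0: y=0 x=1 v=1 clk=1 p=0 u=0 q=1 r=1
  Δ1: clk:1→0
  (1Δ to stable)
t=2 Δ0: y=0 x=1 v=1 clk=0 p=0 u=0 q=1 r=1
  Δ1: clk:0→1
  (1Δ to stable)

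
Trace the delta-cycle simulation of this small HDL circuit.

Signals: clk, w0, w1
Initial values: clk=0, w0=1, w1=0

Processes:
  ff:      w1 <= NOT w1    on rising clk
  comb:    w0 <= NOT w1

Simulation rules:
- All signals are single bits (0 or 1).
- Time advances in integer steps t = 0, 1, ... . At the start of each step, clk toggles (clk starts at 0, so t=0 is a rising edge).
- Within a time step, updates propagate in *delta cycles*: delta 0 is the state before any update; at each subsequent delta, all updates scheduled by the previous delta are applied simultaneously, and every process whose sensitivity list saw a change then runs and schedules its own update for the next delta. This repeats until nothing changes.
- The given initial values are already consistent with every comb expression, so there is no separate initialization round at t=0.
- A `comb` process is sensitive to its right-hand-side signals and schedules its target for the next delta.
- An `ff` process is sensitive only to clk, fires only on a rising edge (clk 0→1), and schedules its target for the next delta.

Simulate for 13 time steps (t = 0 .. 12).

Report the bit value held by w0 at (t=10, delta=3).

[bits: clk,w0,w1]
t=0: Δ0=010 Δ1=110 Δ2=111 Δ3=101 | 3Δ
t=1: Δ0=101 Δ1=001 | 1Δ
t=2: Δ0=001 Δ1=101 Δ2=100 Δ3=110 | 3Δ
t=3: Δ0=110 Δ1=010 | 1Δ
t=4: Δ0=010 Δ1=110 Δ2=111 Δ3=101 | 3Δ
t=5: Δ0=101 Δ1=001 | 1Δ
t=6: Δ0=001 Δ1=101 Δ2=100 Δ3=110 | 3Δ
t=7: Δ0=110 Δ1=010 | 1Δ
t=8: Δ0=010 Δ1=110 Δ2=111 Δ3=101 | 3Δ
t=9: Δ0=101 Δ1=001 | 1Δ
t=10: Δ0=001 Δ1=101 Δ2=100 Δ3=110 | 3Δ
t=11: Δ0=110 Δ1=010 | 1Δ
t=12: Δ0=010 Δ1=110 Δ2=111 Δ3=101 | 3Δ

1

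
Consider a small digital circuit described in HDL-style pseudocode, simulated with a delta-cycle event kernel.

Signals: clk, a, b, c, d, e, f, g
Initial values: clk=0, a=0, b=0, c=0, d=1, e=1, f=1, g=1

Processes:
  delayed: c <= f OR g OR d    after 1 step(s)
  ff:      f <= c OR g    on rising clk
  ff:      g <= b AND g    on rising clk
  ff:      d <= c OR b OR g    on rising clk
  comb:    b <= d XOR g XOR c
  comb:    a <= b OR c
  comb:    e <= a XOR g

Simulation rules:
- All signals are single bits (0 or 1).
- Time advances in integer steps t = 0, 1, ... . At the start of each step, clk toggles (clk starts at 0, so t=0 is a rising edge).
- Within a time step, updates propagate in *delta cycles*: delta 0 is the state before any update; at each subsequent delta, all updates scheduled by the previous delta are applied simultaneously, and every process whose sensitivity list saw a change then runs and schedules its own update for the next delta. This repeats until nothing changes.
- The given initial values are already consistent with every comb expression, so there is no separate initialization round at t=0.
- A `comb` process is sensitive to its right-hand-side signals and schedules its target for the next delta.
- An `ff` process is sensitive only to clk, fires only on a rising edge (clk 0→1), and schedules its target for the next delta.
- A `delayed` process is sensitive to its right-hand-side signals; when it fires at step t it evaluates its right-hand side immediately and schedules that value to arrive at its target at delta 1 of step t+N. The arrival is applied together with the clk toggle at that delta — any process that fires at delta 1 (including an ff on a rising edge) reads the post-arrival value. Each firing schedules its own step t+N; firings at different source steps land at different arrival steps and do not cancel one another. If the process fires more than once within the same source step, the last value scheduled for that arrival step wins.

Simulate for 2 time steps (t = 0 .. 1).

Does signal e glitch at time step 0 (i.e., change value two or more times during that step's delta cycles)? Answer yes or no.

yes

t0.Δ0 e=1 clk=0 c=0 g=1 a=0 b=0 f=1 d=1
t0.Δ1 e=1 clk=1 c=0 g=1 a=0 b=0 f=1 d=1
t0.Δ2 e=1 clk=1 c=0 g=0 a=0 b=0 f=1 d=1
t0.Δ3 e=0 clk=1 c=0 g=0 a=0 b=1 f=1 d=1
t0.Δ4 e=0 clk=1 c=0 g=0 a=1 b=1 f=1 d=1
t0.Δ5 e=1 clk=1 c=0 g=0 a=1 b=1 f=1 d=1
t1.Δ0 e=1 clk=1 c=0 g=0 a=1 b=1 f=1 d=1
t1.Δ1 e=1 clk=0 c=1 g=0 a=1 b=1 f=1 d=1
t1.Δ2 e=1 clk=0 c=1 g=0 a=1 b=0 f=1 d=1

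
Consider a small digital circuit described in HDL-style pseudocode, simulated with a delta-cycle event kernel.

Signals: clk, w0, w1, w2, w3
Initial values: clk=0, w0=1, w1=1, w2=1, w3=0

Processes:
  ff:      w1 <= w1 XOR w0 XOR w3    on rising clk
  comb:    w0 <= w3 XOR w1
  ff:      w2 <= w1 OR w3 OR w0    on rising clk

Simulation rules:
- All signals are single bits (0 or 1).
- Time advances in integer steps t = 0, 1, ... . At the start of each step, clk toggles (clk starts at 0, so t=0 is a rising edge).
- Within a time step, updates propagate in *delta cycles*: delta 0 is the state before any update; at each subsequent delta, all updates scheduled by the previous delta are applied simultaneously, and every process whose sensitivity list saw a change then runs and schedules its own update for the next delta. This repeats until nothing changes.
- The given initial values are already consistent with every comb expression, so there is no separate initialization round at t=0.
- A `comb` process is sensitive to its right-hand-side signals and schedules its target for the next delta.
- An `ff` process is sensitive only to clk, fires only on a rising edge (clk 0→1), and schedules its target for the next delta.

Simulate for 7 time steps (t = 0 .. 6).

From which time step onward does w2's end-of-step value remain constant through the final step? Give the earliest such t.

t0.Δ0 w2=1 w1=1 w0=1 w3=0 clk=0
t0.Δ1 w2=1 w1=1 w0=1 w3=0 clk=1
t0.Δ2 w2=1 w1=0 w0=1 w3=0 clk=1
t0.Δ3 w2=1 w1=0 w0=0 w3=0 clk=1
t1.Δ0 w2=1 w1=0 w0=0 w3=0 clk=1
t1.Δ1 w2=1 w1=0 w0=0 w3=0 clk=0
t2.Δ0 w2=1 w1=0 w0=0 w3=0 clk=0
t2.Δ1 w2=1 w1=0 w0=0 w3=0 clk=1
t2.Δ2 w2=0 w1=0 w0=0 w3=0 clk=1
t3.Δ0 w2=0 w1=0 w0=0 w3=0 clk=1
t3.Δ1 w2=0 w1=0 w0=0 w3=0 clk=0
t4.Δ0 w2=0 w1=0 w0=0 w3=0 clk=0
t4.Δ1 w2=0 w1=0 w0=0 w3=0 clk=1
t5.Δ0 w2=0 w1=0 w0=0 w3=0 clk=1
t5.Δ1 w2=0 w1=0 w0=0 w3=0 clk=0
t6.Δ0 w2=0 w1=0 w0=0 w3=0 clk=0
t6.Δ1 w2=0 w1=0 w0=0 w3=0 clk=1

2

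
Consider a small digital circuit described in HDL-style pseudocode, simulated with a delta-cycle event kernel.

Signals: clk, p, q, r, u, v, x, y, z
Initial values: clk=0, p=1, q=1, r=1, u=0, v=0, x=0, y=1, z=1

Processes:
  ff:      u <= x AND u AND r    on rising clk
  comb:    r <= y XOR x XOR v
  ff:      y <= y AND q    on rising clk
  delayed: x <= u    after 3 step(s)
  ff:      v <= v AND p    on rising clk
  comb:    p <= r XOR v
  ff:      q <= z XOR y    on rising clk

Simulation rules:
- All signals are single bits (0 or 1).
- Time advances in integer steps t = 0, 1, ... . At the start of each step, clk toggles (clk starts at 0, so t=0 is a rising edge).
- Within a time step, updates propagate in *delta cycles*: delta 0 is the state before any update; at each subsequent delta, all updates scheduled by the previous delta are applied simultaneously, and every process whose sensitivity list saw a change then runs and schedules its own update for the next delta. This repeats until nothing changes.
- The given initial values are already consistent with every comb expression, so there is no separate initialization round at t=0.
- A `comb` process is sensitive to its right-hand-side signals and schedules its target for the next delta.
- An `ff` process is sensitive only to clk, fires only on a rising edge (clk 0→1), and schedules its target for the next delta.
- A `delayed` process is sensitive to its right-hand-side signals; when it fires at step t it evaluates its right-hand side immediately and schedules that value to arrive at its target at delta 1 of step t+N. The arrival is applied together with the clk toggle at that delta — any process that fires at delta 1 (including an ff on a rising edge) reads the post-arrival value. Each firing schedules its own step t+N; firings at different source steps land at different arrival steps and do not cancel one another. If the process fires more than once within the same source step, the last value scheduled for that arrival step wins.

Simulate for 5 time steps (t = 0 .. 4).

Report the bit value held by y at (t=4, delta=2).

t=0 Δ0: y=1 clk=0 u=0 z=1 q=1 r=1 p=1 v=0 x=0
  Δ1: clk:0→1
  Δ2: q:1→0
  (2Δ to stable)
t=1 Δ0: y=1 clk=1 u=0 z=1 q=0 r=1 p=1 v=0 x=0
  Δ1: clk:1→0
  (1Δ to stable)
t=2 Δ0: y=1 clk=0 u=0 z=1 q=0 r=1 p=1 v=0 x=0
  Δ1: clk:0→1
  Δ2: y:1→0
  Δ3: r:1→0
  Δ4: p:1→0
  (4Δ to stable)
t=3 Δ0: y=0 clk=1 u=0 z=1 q=0 r=0 p=0 v=0 x=0
  Δ1: clk:1→0
  (1Δ to stable)
t=4 Δ0: y=0 clk=0 u=0 z=1 q=0 r=0 p=0 v=0 x=0
  Δ1: clk:0→1
  Δ2: q:0→1
  (2Δ to stable)

0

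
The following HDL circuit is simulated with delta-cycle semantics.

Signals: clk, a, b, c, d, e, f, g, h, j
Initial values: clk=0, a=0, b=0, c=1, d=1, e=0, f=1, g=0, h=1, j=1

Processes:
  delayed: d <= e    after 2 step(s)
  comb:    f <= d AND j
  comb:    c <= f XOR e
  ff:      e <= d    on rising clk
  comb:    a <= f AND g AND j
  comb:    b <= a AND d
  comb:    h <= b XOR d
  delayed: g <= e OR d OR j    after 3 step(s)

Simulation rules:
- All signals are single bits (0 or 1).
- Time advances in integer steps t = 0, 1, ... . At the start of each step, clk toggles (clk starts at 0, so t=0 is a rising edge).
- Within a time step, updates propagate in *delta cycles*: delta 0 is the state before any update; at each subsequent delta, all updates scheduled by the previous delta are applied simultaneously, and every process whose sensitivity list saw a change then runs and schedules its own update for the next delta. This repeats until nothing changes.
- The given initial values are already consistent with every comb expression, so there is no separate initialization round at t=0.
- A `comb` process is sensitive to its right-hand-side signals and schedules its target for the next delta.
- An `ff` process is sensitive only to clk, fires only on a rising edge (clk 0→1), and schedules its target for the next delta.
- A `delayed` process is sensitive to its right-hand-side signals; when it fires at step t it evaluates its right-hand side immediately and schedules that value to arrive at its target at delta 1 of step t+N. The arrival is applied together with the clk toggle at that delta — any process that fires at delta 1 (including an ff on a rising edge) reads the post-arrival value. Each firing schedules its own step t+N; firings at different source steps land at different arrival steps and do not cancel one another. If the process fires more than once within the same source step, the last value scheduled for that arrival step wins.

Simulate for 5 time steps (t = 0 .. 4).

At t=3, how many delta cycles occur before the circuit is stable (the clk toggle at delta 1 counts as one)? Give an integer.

t=0 Δ0: h=1 f=1 e=0 j=1 c=1 d=1 a=0 b=0 clk=0 g=0
  Δ1: clk:0→1
  Δ2: e:0→1
  Δ3: c:1→0
  (3Δ to stable)
t=1 Δ0: h=1 f=1 e=1 j=1 c=0 d=1 a=0 b=0 clk=1 g=0
  Δ1: clk:1→0
  (1Δ to stable)
t=2 Δ0: h=1 f=1 e=1 j=1 c=0 d=1 a=0 b=0 clk=0 g=0
  Δ1: clk:0→1
  (1Δ to stable)
t=3 Δ0: h=1 f=1 e=1 j=1 c=0 d=1 a=0 b=0 clk=1 g=0
  Δ1: clk:1→0, g:0→1
  Δ2: a:0→1
  Δ3: b:0→1
  Δ4: h:1→0
  (4Δ to stable)
t=4 Δ0: h=0 f=1 e=1 j=1 c=0 d=1 a=1 b=1 clk=0 g=1
  Δ1: clk:0→1
  (1Δ to stable)

4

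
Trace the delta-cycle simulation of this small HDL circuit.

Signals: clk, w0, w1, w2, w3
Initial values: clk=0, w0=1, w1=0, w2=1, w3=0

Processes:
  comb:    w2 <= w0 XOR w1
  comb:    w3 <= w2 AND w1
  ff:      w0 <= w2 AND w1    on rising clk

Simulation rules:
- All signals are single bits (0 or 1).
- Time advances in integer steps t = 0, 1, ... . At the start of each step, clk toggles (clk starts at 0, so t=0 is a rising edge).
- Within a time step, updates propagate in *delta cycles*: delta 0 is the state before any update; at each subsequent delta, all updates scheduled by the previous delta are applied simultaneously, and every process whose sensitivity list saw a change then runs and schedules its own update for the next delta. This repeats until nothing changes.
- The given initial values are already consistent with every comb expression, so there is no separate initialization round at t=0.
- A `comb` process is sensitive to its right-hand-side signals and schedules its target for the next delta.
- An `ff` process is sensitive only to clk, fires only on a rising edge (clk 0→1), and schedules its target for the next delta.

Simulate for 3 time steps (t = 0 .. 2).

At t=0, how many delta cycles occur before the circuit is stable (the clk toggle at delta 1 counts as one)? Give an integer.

t0.Δ0 clk=0 w1=0 w2=1 w0=1 w3=0
t0.Δ1 clk=1 w1=0 w2=1 w0=1 w3=0
t0.Δ2 clk=1 w1=0 w2=1 w0=0 w3=0
t0.Δ3 clk=1 w1=0 w2=0 w0=0 w3=0
t1.Δ0 clk=1 w1=0 w2=0 w0=0 w3=0
t1.Δ1 clk=0 w1=0 w2=0 w0=0 w3=0
t2.Δ0 clk=0 w1=0 w2=0 w0=0 w3=0
t2.Δ1 clk=1 w1=0 w2=0 w0=0 w3=0

3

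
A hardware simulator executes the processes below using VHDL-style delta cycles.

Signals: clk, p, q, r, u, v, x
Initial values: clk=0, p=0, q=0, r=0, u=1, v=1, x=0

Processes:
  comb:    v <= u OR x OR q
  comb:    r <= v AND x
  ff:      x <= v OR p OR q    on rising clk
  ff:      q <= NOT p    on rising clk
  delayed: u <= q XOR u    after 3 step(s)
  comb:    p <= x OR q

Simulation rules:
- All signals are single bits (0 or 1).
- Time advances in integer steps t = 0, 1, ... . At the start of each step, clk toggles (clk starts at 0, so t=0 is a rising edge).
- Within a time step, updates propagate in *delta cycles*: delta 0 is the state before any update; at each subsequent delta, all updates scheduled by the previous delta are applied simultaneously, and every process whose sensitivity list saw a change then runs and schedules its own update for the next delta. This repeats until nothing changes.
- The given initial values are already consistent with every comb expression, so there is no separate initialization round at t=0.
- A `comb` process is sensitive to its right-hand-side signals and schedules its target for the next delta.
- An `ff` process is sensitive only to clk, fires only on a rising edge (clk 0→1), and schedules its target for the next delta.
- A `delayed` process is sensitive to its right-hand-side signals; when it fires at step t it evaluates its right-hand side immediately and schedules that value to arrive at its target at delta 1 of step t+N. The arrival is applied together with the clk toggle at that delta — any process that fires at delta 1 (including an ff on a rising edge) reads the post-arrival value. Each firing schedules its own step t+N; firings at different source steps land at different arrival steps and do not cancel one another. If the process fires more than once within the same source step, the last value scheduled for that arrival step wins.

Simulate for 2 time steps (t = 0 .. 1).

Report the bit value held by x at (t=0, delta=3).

1

t=0 Δ0: clk=0 x=0 u=1 p=0 q=0 r=0 v=1
  Δ1: clk:0→1
  Δ2: x:0→1, q:0→1
  Δ3: p:0→1, r:0→1
  (3Δ to stable)
t=1 Δ0: clk=1 x=1 u=1 p=1 q=1 r=1 v=1
  Δ1: clk:1→0
  (1Δ to stable)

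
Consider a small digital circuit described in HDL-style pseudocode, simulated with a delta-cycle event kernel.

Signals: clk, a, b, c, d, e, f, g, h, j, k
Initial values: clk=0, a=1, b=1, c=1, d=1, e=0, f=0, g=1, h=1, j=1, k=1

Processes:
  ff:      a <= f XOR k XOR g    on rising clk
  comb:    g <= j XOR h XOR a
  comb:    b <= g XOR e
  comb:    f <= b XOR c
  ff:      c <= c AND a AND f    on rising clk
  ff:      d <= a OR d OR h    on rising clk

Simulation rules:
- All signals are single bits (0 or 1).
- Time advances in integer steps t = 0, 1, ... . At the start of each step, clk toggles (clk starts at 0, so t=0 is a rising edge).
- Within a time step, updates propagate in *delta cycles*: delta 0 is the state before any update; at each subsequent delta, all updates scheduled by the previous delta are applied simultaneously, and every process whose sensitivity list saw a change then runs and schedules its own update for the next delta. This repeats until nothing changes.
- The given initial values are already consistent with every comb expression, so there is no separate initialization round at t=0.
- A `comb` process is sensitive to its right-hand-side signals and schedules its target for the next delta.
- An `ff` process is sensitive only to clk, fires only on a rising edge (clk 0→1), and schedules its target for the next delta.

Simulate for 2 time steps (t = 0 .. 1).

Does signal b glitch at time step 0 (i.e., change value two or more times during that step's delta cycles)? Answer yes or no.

t0.Δ0 g=1 k=1 d=1 f=0 h=1 j=1 a=1 clk=0 c=1 e=0 b=1
t0.Δ1 g=1 k=1 d=1 f=0 h=1 j=1 a=1 clk=1 c=1 e=0 b=1
t0.Δ2 g=1 k=1 d=1 f=0 h=1 j=1 a=0 clk=1 c=0 e=0 b=1
t0.Δ3 g=0 k=1 d=1 f=1 h=1 j=1 a=0 clk=1 c=0 e=0 b=1
t0.Δ4 g=0 k=1 d=1 f=1 h=1 j=1 a=0 clk=1 c=0 e=0 b=0
t0.Δ5 g=0 k=1 d=1 f=0 h=1 j=1 a=0 clk=1 c=0 e=0 b=0
t1.Δ0 g=0 k=1 d=1 f=0 h=1 j=1 a=0 clk=1 c=0 e=0 b=0
t1.Δ1 g=0 k=1 d=1 f=0 h=1 j=1 a=0 clk=0 c=0 e=0 b=0

no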